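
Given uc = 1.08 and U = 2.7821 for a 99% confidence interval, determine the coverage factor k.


k = U / uc
k = 2.7821 / 1.08
k = 2.576

2.576


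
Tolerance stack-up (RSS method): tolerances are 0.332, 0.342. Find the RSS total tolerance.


RSS = sqrt(0.332^2 + 0.342^2)
= sqrt(0.227188)
= 0.4766

0.4766


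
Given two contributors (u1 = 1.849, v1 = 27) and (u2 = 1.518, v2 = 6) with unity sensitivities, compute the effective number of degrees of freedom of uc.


uc = sqrt(u1^2 + u2^2) = sqrt(1.849^2 + 1.518^2) = 2.3923054
v_eff = uc^4 / (u1^4/v1 + u2^4/v2)
= 2.3923054^4 / (1.849^4/27 + 1.518^4/6)
= 32.754161 / 1.3178812
v_eff = 24.8537

24.8537


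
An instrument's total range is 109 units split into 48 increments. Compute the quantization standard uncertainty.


resolution = range / divisions
resolution = 109 / 48 = 2.2708333
u_res = resolution / (2*sqrt(3))
u_res = 2.2708333 / 3.4641016
u_res = 0.6555

0.6555


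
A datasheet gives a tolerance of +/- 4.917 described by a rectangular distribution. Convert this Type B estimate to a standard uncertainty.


u_B = half_width / sqrt(3)
u_B = 4.917 / 1.7320508
u_B = 2.8388

2.8388


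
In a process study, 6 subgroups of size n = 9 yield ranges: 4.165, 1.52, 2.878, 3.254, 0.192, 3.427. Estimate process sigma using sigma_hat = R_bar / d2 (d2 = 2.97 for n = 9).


R_bar = (4.165 + 1.52 + 2.878 + 3.254 + 0.192 + 3.427) / 6
R_bar = 15.436 / 6 = 2.5726667
sigma_hat = R_bar / d2 = 2.5726667 / 2.97 = 0.8662

0.8662


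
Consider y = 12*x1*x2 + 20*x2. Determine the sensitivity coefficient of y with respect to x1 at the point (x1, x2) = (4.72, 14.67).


y = 12*x1*x2 + 20*x2
dy/dx1 = 12*x2
Evaluate at x2 = 14.67: c1 = 12 * 14.67
c1 = 176.0400

176.0400


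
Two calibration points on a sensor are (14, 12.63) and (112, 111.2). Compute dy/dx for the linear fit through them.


slope = (y2 - y1) / (x2 - x1)
= (111.2 - 12.63) / (112 - 14)
= 98.5700 / 98
= 1.0058

1.0058


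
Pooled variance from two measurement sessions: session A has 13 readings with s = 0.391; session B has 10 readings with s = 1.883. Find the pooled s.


s_p = sqrt(((n1-1)*s1^2 + (n2-1)*s2^2) / (n1+n2-2))
numerator = (13-1)*0.391^2 + (10-1)*1.883^2 = 1.834572 + 31.911201 = 33.745773
denominator = 13 + 10 - 2 = 21
s_p^2 = 33.745773 / 21 = 1.6069416
s_p = sqrt(1.6069416) = 1.2677

1.2677


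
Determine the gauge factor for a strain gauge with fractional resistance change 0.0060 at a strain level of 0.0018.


GF = (dR/R) / epsilon
= 0.0060 / 0.0018
= 3.3333

3.3333


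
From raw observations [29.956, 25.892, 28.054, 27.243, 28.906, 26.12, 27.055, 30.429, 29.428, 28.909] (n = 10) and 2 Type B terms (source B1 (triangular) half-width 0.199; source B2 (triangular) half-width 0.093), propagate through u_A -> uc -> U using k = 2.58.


mean = (29.956 + 25.892 + 28.054 + 27.243 + 28.906 + 26.12 + 27.055 + 30.429 + 29.428 + 28.909) / 10 = 28.1992
s = sqrt(sum((x - mean)^2)/(n-1)) = 1.5798216
u_A = s / sqrt(n) = 1.5798216 / sqrt(10) = 0.49958346
u_B1 = 0.199 / sqrt(6) = 0.08124141
u_B2 = 0.093 / sqrt(6) = 0.037967091
uc = sqrt(0.49958346^2 + 0.08124141^2 + 0.037967091^2) = 0.50756803
U = k * uc = 2.58 * 0.50756803
U = 1.3095

1.3095


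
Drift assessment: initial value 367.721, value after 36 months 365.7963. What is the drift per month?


rate = (v2 - v1) / months
= (365.7963 - 367.721) / 36
= -1.9247 / 36
= -0.0535

-0.0535


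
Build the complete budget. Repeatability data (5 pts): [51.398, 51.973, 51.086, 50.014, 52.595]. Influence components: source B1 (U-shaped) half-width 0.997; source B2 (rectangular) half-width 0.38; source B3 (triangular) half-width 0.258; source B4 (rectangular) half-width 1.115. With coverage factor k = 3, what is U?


mean = (51.398 + 51.973 + 51.086 + 50.014 + 52.595) / 5 = 51.4132
s = sqrt(sum((x - mean)^2)/(n-1)) = 0.9714781
u_A = s / sqrt(n) = 0.9714781 / sqrt(5) = 0.43445821
u_B1 = 0.997 / sqrt(2) = 0.70498546
u_B2 = 0.38 / sqrt(3) = 0.2193931
u_B3 = 0.258 / sqrt(6) = 0.10532806
u_B4 = 1.115 / sqrt(3) = 0.64374555
uc = sqrt(0.43445821^2 + 0.70498546^2 + 0.2193931^2 + 0.10532806^2 + 0.64374555^2) = 1.0767516
U = k * uc = 3 * 1.0767516
U = 3.2303

3.2303


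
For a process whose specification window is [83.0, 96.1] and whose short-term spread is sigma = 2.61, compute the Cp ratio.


Cp = (USL - LSL) / (6 * sigma)
= (96.1 - 83.0) / (6 * 2.61)
= 13.1000 / 15.6600
= 0.8365

0.8365


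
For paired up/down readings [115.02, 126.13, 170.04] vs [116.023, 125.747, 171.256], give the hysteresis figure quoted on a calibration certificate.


|115.02 - 116.023| = 1.0030
|126.13 - 125.747| = 0.3830
|170.04 - 171.256| = 1.2160
hysteresis = max(diffs) = 1.2160

1.2160


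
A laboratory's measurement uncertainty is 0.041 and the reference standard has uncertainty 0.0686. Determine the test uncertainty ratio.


TUR = u_lab / u_ref
= 0.041 / 0.0686
= 0.5977

0.5977


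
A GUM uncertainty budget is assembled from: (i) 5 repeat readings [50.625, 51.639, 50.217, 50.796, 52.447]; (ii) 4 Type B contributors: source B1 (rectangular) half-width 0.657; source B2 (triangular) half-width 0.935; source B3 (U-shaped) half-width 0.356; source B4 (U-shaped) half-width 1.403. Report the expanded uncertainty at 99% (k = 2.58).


mean = (50.625 + 51.639 + 50.217 + 50.796 + 52.447) / 5 = 51.1448
s = sqrt(sum((x - mean)^2)/(n-1)) = 0.89339588
u_A = s / sqrt(n) = 0.89339588 / sqrt(5) = 0.39953878
u_B1 = 0.657 / sqrt(3) = 0.37931913
u_B2 = 0.935 / sqrt(6) = 0.38171215
u_B3 = 0.356 / sqrt(2) = 0.25173001
u_B4 = 1.403 / sqrt(2) = 0.99207081
uc = sqrt(0.39953878^2 + 0.37931913^2 + 0.38171215^2 + 0.25173001^2 + 0.99207081^2) = 1.2234341
U = k * uc = 2.58 * 1.2234341
U = 3.1565

3.1565


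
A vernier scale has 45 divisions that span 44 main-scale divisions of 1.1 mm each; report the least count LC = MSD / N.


LC = MSD / n_div
= 1.1 / 45
= 0.0244

0.0244


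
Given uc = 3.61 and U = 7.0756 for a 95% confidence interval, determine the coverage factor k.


k = U / uc
k = 7.0756 / 3.61
k = 1.96

1.96


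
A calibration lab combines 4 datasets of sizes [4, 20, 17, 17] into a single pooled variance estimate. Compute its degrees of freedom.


nu = sum_i (n_i - 1)
nu = ((4 - 1) + (20 - 1) + (17 - 1) + (17 - 1))
nu = 3 + 19 + 16 + 16
nu = 54

54


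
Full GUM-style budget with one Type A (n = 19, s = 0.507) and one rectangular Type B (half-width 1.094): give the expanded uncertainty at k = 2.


u_A = s / sqrt(n) = 0.507 / sqrt(19) = 0.11631378
u_B = half_width / sqrt(3) = 1.094 / sqrt(3) = 0.63162119
uc = sqrt(u_A^2 + u_B^2) = sqrt(0.11631378^2 + 0.63162119^2) = 0.64224156
U = k * uc = 2 * 0.64224156
U = 1.2845

1.2845


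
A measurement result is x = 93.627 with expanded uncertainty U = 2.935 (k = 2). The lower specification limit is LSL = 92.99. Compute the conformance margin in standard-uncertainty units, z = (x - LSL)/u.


u = U / k = 2.935 / 2 = 1.4675
margin = |LSL - x| = |92.99 - 93.627| = 0.637
z = margin / u = 0.637 / 1.4675
z = 0.4341

0.4341


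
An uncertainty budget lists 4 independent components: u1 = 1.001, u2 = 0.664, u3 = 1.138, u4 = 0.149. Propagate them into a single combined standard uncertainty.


uc = sqrt(1.001^2 + 0.664^2 + 1.138^2 + 0.149^2)
uc = sqrt(2.760142)
uc = 1.6614

1.6614


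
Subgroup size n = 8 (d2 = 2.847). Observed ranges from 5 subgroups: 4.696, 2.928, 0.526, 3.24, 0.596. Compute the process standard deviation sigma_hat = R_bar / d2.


R_bar = (4.696 + 2.928 + 0.526 + 3.24 + 0.596) / 5
R_bar = 11.986 / 5 = 2.3972
sigma_hat = R_bar / d2 = 2.3972 / 2.847 = 0.8420

0.8420


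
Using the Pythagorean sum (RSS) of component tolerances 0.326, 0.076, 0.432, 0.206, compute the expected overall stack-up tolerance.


RSS = sqrt(0.326^2 + 0.076^2 + 0.432^2 + 0.206^2)
= sqrt(0.341112)
= 0.5840

0.5840


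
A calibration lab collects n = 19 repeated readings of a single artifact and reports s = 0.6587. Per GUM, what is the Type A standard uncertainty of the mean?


u_A = s / sqrt(n)
u_A = 0.6587 / sqrt(19)
u_A = 0.6587 / 4.3588989
u_A = 0.1511

0.1511


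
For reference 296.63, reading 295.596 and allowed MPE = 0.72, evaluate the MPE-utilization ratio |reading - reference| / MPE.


e = indication - reference = 295.596 - 296.63 = -1.0340
|e| = 1.0340
ratio = |e| / MPE = 1.0340 / 0.72
ratio = 1.4361

1.4361


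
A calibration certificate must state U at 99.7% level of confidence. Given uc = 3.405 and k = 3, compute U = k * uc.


U = k * uc
U = 3 * 3.405
U = 10.2150

10.2150


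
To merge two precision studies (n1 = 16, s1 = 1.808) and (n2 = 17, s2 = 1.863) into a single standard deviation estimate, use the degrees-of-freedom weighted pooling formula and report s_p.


s_p = sqrt(((n1-1)*s1^2 + (n2-1)*s2^2) / (n1+n2-2))
numerator = (16-1)*1.808^2 + (17-1)*1.863^2 = 49.03296 + 55.532304 = 104.56526
denominator = 16 + 17 - 2 = 31
s_p^2 = 104.56526 / 31 = 3.3730729
s_p = sqrt(3.3730729) = 1.8366

1.8366


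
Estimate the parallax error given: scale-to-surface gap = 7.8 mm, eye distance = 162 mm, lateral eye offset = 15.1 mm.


error = h * offset / d
= 7.8 * 15.1 / 162
= 0.7270

0.7270


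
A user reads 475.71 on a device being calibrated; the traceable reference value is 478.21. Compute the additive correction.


Correction = standard - reading
= 478.21 - 475.71
= 2.5000

2.5000


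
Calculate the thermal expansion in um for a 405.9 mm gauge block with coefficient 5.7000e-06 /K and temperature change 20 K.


dL = L * alpha * dT
= 405.9 * 5.7000e-06 * 20
= 0.0462726 mm
dL_um = 0.0462726 * 1000 = 46.2726 um

46.2726


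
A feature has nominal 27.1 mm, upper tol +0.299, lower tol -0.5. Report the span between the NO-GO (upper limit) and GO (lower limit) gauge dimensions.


GO = nominal - lower_tol (smallest hole = maximum material condition)
GO = 27.1 - 0.5 = 26.6
NO-GO = nominal + upper_tol (largest hole = least material condition)
NO-GO = 27.1 + 0.299 = 27.399
spread = NO-GO - GO = 27.399 - 26.6 = 0.7990

0.7990


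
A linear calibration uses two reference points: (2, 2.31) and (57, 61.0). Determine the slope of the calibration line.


slope = (y2 - y1) / (x2 - x1)
= (61.0 - 2.31) / (57 - 2)
= 58.6900 / 55
= 1.0671

1.0671


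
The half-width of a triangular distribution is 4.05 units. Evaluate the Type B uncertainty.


u_B = half_width / sqrt(6)
u_B = 4.05 / 2.4494897
u_B = 1.6534

1.6534


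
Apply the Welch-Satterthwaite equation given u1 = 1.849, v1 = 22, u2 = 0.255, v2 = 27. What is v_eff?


uc = sqrt(u1^2 + u2^2) = sqrt(1.849^2 + 0.255^2) = 1.866501
v_eff = uc^4 / (u1^4/v1 + u2^4/v2)
= 1.866501^4 / (1.849^4/22 + 0.255^4/27)
= 12.137043 / 0.53143843
v_eff = 22.8381

22.8381


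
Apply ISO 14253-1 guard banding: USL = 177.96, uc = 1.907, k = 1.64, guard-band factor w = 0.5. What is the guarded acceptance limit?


U = k * uc = 1.64 * 1.907 = 3.12748
guard band g = w * U = 0.5 * 3.12748 = 1.56374
AL = USL - g = 177.96 - 1.56374
AL = 176.3963

176.3963


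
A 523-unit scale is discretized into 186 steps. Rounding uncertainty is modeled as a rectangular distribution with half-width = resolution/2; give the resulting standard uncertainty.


resolution = range / divisions
resolution = 523 / 186 = 2.811828
u_res = resolution / (2*sqrt(3))
u_res = 2.811828 / 3.4641016
u_res = 0.8117

0.8117


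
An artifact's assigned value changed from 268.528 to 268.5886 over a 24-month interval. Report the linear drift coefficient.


rate = (v2 - v1) / months
= (268.5886 - 268.528) / 24
= 0.0606 / 24
= 0.0025

0.0025


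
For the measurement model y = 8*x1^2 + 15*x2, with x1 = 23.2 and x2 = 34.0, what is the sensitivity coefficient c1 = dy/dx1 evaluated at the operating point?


y = 8*x1^2 + 15*x2
dy/dx1 = 2*8*x1
Evaluate at x1 = 23.2: c1 = 16 * 23.2
c1 = 371.2000

371.2000


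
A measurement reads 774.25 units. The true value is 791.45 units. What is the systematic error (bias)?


Systematic error = measured - true
= 774.25 - 791.45
= -17.2000

-17.2000


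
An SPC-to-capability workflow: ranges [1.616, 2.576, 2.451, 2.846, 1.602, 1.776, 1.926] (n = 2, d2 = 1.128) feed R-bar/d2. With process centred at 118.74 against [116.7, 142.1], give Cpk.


R_bar = (1.616 + 2.576 + 2.451 + 2.846 + 1.602 + 1.776 + 1.926) / 7 = 2.1132857
sigma = R_bar / d2 = 2.1132857 / 1.128 = 1.8734802
Cp = (USL - LSL)/(6*sigma) = (142.1 - 116.7)/(6*1.8734802) = 2.2596
Cpu = (142.1 - 118.74)/(3*1.8734802) = 4.1563
Cpl = (118.74 - 116.7)/(3*1.8734802) = 0.3630
Cpk = min(Cpu, Cpl) = 0.3630

0.3630


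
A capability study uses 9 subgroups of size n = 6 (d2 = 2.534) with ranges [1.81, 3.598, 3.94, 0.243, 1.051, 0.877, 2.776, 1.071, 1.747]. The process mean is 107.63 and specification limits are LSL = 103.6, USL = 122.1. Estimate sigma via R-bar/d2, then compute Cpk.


R_bar = (1.81 + 3.598 + 3.94 + 0.243 + 1.051 + 0.877 + 2.776 + 1.071 + 1.747) / 9 = 1.9014444
sigma = R_bar / d2 = 1.9014444 / 2.534 = 0.75037269
Cp = (USL - LSL)/(6*sigma) = (122.1 - 103.6)/(6*0.75037269) = 4.1091
Cpu = (122.1 - 107.63)/(3*0.75037269) = 6.4279
Cpl = (107.63 - 103.6)/(3*0.75037269) = 1.7902
Cpk = min(Cpu, Cpl) = 1.7902

1.7902


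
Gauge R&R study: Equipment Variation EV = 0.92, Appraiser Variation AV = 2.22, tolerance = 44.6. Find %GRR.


GRR = sqrt(EV^2 + AV^2) = sqrt(0.92^2 + 2.22^2) = 2.4030814
%GRR = GRR / tol * 100 = 2.4030814 / 44.6 * 100
%GRR = 5.3881

5.3881


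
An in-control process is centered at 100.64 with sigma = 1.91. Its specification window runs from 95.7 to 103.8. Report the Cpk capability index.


Cpu = (USL - mean) / (3*sigma) = (103.8 - 100.64) / (3*1.91) = 0.5515
Cpl = (mean - LSL) / (3*sigma) = (100.64 - 95.7) / (3*1.91) = 0.8621
Cpk = min(Cpu, Cpl) = 0.5515

0.5515


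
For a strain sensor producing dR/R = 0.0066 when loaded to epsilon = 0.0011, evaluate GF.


GF = (dR/R) / epsilon
= 0.0066 / 0.0011
= 6.0000

6.0000


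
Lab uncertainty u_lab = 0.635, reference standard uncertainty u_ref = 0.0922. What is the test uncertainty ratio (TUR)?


TUR = u_lab / u_ref
= 0.635 / 0.0922
= 6.8872

6.8872


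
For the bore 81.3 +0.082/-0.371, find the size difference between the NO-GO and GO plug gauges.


GO = nominal - lower_tol (smallest hole = maximum material condition)
GO = 81.3 - 0.371 = 80.929
NO-GO = nominal + upper_tol (largest hole = least material condition)
NO-GO = 81.3 + 0.082 = 81.382
spread = NO-GO - GO = 81.382 - 80.929 = 0.4530

0.4530


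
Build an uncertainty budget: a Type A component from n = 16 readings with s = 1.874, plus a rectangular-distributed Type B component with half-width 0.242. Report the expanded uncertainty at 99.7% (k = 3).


u_A = s / sqrt(n) = 1.874 / sqrt(16) = 0.4685
u_B = half_width / sqrt(3) = 0.242 / sqrt(3) = 0.13971877
uc = sqrt(u_A^2 + u_B^2) = sqrt(0.4685^2 + 0.13971877^2) = 0.48889016
U = k * uc = 3 * 0.48889016
U = 1.4667

1.4667


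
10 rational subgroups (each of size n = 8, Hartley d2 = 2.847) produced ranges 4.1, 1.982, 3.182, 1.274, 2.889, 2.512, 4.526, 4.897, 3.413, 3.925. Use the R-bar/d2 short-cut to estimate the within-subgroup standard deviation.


R_bar = (4.1 + 1.982 + 3.182 + 1.274 + 2.889 + 2.512 + 4.526 + 4.897 + 3.413 + 3.925) / 10
R_bar = 32.7 / 10 = 3.27
sigma_hat = R_bar / d2 = 3.27 / 2.847 = 1.1486

1.1486


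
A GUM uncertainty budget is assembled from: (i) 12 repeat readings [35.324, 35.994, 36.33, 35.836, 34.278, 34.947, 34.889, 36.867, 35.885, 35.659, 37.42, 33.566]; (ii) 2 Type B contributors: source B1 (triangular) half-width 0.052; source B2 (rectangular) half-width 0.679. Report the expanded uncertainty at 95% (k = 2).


mean = (35.324 + 35.994 + 36.33 + 35.836 + 34.278 + 34.947 + 34.889 + 36.867 + 35.885 + 35.659 + 37.42 + 33.566) / 12 = 35.58291667
s = sqrt(sum((x - mean)^2)/(n-1)) = 1.071773
u_A = s / sqrt(n) = 1.071773 / sqrt(12) = 0.30939422
u_B1 = 0.052 / sqrt(6) = 0.021228911
u_B2 = 0.679 / sqrt(3) = 0.39202083
uc = sqrt(0.30939422^2 + 0.021228911^2 + 0.39202083^2) = 0.49985576
U = k * uc = 2 * 0.49985576
U = 0.9997

0.9997


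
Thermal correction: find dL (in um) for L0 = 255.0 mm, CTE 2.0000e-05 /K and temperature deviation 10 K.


dL = L * alpha * dT
= 255.0 * 2.0000e-05 * 10
= 0.0510000 mm
dL_um = 0.0510000 * 1000 = 51.0000 um

51.0000


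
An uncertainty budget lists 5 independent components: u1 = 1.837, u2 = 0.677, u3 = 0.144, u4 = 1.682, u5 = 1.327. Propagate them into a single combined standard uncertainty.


uc = sqrt(1.837^2 + 0.677^2 + 0.144^2 + 1.682^2 + 1.327^2)
uc = sqrt(8.443687)
uc = 2.9058

2.9058


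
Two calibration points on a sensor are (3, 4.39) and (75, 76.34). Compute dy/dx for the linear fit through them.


slope = (y2 - y1) / (x2 - x1)
= (76.34 - 4.39) / (75 - 3)
= 71.9500 / 72
= 0.9993

0.9993


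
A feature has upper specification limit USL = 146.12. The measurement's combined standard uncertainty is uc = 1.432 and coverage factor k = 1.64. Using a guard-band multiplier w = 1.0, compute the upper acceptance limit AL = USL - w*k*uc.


U = k * uc = 1.64 * 1.432 = 2.34848
guard band g = w * U = 1.0 * 2.34848 = 2.34848
AL = USL - g = 146.12 - 2.34848
AL = 143.7715

143.7715


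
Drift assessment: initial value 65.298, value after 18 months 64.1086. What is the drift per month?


rate = (v2 - v1) / months
= (64.1086 - 65.298) / 18
= -1.1894 / 18
= -0.0661

-0.0661


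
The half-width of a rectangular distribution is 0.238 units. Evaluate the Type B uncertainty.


u_B = half_width / sqrt(3)
u_B = 0.238 / 1.7320508
u_B = 0.1374

0.1374


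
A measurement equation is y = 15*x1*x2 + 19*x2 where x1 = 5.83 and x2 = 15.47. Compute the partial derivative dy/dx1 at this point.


y = 15*x1*x2 + 19*x2
dy/dx1 = 15*x2
Evaluate at x2 = 15.47: c1 = 15 * 15.47
c1 = 232.0500

232.0500


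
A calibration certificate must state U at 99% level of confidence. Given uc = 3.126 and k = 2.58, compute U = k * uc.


U = k * uc
U = 2.58 * 3.126
U = 8.0651

8.0651


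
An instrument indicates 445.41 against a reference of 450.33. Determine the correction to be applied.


Correction = standard - reading
= 450.33 - 445.41
= 4.9200

4.9200


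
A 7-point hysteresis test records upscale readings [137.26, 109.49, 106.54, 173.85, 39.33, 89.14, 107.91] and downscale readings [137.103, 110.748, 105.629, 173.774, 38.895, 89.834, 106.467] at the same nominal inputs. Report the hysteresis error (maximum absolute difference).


|137.26 - 137.103| = 0.1570
|109.49 - 110.748| = 1.2580
|106.54 - 105.629| = 0.9110
|173.85 - 173.774| = 0.0760
|39.33 - 38.895| = 0.4350
|89.14 - 89.834| = 0.6940
|107.91 - 106.467| = 1.4430
hysteresis = max(diffs) = 1.4430

1.4430


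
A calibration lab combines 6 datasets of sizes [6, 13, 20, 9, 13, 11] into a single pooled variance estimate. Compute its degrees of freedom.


nu = sum_i (n_i - 1)
nu = ((6 - 1) + (13 - 1) + (20 - 1) + (9 - 1) + (13 - 1) + (11 - 1))
nu = 5 + 12 + 19 + 8 + 12 + 10
nu = 66

66


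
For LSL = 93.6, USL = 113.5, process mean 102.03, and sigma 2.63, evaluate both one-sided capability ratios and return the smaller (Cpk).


Cpu = (USL - mean) / (3*sigma) = (113.5 - 102.03) / (3*2.63) = 1.4537
Cpl = (mean - LSL) / (3*sigma) = (102.03 - 93.6) / (3*2.63) = 1.0684
Cpk = min(Cpu, Cpl) = 1.0684

1.0684


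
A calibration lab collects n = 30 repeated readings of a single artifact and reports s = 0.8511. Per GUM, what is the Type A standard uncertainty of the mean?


u_A = s / sqrt(n)
u_A = 0.8511 / sqrt(30)
u_A = 0.8511 / 5.4772256
u_A = 0.1554

0.1554


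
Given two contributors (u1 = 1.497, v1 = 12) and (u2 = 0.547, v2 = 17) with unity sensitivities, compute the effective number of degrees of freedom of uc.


uc = sqrt(u1^2 + u2^2) = sqrt(1.497^2 + 0.547^2) = 1.5938061
v_eff = uc^4 / (u1^4/v1 + u2^4/v2)
= 1.5938061^4 / (1.497^4/12 + 0.547^4/17)
= 6.4527069 / 0.42377635
v_eff = 15.2267

15.2267


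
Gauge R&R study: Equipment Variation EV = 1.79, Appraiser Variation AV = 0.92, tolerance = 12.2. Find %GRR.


GRR = sqrt(EV^2 + AV^2) = sqrt(1.79^2 + 0.92^2) = 2.0125854
%GRR = GRR / tol * 100 = 2.0125854 / 12.2 * 100
%GRR = 16.4966

16.4966


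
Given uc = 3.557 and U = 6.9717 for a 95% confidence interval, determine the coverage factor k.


k = U / uc
k = 6.9717 / 3.557
k = 1.96

1.96


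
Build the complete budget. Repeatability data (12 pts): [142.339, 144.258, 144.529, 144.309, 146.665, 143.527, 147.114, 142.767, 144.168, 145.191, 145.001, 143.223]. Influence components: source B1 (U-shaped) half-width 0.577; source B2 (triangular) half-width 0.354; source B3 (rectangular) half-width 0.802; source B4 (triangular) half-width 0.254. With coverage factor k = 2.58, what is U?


mean = (142.339 + 144.258 + 144.529 + 144.309 + 146.665 + 143.527 + 147.114 + 142.767 + 144.168 + 145.191 + 145.001 + 143.223) / 12 = 144.42425
s = sqrt(sum((x - mean)^2)/(n-1)) = 1.4345295
u_A = s / sqrt(n) = 1.4345295 / sqrt(12) = 0.414113
u_B1 = 0.577 / sqrt(2) = 0.40800061
u_B2 = 0.354 / sqrt(6) = 0.14451989
u_B3 = 0.802 / sqrt(3) = 0.46303492
u_B4 = 0.254 / sqrt(6) = 0.10369507
uc = sqrt(0.414113^2 + 0.40800061^2 + 0.14451989^2 + 0.46303492^2 + 0.10369507^2) = 0.76419505
U = k * uc = 2.58 * 0.76419505
U = 1.9716

1.9716


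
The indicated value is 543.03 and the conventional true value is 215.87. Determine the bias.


Systematic error = measured - true
= 543.03 - 215.87
= 327.1600

327.1600


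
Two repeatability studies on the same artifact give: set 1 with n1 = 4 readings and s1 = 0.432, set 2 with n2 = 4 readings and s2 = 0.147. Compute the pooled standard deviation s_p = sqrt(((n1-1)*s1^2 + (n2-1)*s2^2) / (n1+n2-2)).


s_p = sqrt(((n1-1)*s1^2 + (n2-1)*s2^2) / (n1+n2-2))
numerator = (4-1)*0.432^2 + (4-1)*0.147^2 = 0.559872 + 0.064827 = 0.624699
denominator = 4 + 4 - 2 = 6
s_p^2 = 0.624699 / 6 = 0.1041165
s_p = sqrt(0.1041165) = 0.3227

0.3227


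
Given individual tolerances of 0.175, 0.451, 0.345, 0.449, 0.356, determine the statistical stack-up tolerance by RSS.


RSS = sqrt(0.175^2 + 0.451^2 + 0.345^2 + 0.449^2 + 0.356^2)
= sqrt(0.681388)
= 0.8255

0.8255


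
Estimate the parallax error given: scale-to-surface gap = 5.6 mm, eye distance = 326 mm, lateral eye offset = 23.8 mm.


error = h * offset / d
= 5.6 * 23.8 / 326
= 0.4088

0.4088


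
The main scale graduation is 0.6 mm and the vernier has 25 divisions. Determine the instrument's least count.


LC = MSD / n_div
= 0.6 / 25
= 0.0240

0.0240


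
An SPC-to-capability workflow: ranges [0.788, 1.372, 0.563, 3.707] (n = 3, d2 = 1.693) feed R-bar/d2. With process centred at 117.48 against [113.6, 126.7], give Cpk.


R_bar = (0.788 + 1.372 + 0.563 + 3.707) / 4 = 1.6075
sigma = R_bar / d2 = 1.6075 / 1.693 = 0.94949793
Cp = (USL - LSL)/(6*sigma) = (126.7 - 113.6)/(6*0.94949793) = 2.2995
Cpu = (126.7 - 117.48)/(3*0.94949793) = 3.2368
Cpl = (117.48 - 113.6)/(3*0.94949793) = 1.3621
Cpk = min(Cpu, Cpl) = 1.3621

1.3621


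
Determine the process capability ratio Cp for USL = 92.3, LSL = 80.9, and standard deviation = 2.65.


Cp = (USL - LSL) / (6 * sigma)
= (92.3 - 80.9) / (6 * 2.65)
= 11.4000 / 15.9000
= 0.7170

0.7170


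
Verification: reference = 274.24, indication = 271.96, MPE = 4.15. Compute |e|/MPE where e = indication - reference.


e = indication - reference = 271.96 - 274.24 = -2.2800
|e| = 2.2800
ratio = |e| / MPE = 2.2800 / 4.15
ratio = 0.5494

0.5494


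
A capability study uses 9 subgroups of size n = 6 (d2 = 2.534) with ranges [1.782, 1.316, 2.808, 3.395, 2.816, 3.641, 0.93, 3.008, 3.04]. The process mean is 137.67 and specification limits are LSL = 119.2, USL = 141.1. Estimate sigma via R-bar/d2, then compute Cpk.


R_bar = (1.782 + 1.316 + 2.808 + 3.395 + 2.816 + 3.641 + 0.93 + 3.008 + 3.04) / 9 = 2.5262222
sigma = R_bar / d2 = 2.5262222 / 2.534 = 0.99693062
Cp = (USL - LSL)/(6*sigma) = (141.1 - 119.2)/(6*0.99693062) = 3.6612
Cpu = (141.1 - 137.67)/(3*0.99693062) = 1.1469
Cpl = (137.67 - 119.2)/(3*0.99693062) = 6.1756
Cpk = min(Cpu, Cpl) = 1.1469

1.1469


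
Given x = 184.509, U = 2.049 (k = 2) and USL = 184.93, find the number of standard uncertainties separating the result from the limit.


u = U / k = 2.049 / 2 = 1.0245
margin = |USL - x| = |184.93 - 184.509| = 0.421
z = margin / u = 0.421 / 1.0245
z = 0.4109

0.4109


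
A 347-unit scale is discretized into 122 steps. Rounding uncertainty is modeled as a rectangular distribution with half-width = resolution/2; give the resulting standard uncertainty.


resolution = range / divisions
resolution = 347 / 122 = 2.8442623
u_res = resolution / (2*sqrt(3))
u_res = 2.8442623 / 3.4641016
u_res = 0.8211

0.8211


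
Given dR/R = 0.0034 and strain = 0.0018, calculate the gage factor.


GF = (dR/R) / epsilon
= 0.0034 / 0.0018
= 1.8889

1.8889


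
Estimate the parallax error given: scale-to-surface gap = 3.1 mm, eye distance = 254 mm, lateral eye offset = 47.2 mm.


error = h * offset / d
= 3.1 * 47.2 / 254
= 0.5761

0.5761


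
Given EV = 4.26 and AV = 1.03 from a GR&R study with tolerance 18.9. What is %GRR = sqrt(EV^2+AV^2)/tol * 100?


GRR = sqrt(EV^2 + AV^2) = sqrt(4.26^2 + 1.03^2) = 4.3827503
%GRR = GRR / tol * 100 = 4.3827503 / 18.9 * 100
%GRR = 23.1892

23.1892


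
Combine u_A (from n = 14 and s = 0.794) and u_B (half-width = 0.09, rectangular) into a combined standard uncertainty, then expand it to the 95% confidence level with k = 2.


u_A = s / sqrt(n) = 0.794 / sqrt(14) = 0.21220543
u_B = half_width / sqrt(3) = 0.09 / sqrt(3) = 0.051961524
uc = sqrt(u_A^2 + u_B^2) = sqrt(0.21220543^2 + 0.051961524^2) = 0.21847459
U = k * uc = 2 * 0.21847459
U = 0.4369

0.4369


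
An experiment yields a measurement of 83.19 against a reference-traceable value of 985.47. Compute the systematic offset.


Systematic error = measured - true
= 83.19 - 985.47
= -902.2800

-902.2800


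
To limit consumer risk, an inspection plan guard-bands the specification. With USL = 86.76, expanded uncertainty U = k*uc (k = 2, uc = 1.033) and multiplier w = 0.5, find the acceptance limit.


U = k * uc = 2 * 1.033 = 2.066
guard band g = w * U = 0.5 * 2.066 = 1.033
AL = USL - g = 86.76 - 1.033
AL = 85.7270

85.7270


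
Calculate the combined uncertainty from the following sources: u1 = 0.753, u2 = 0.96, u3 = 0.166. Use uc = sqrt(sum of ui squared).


uc = sqrt(0.753^2 + 0.96^2 + 0.166^2)
uc = sqrt(1.516165)
uc = 1.2313

1.2313


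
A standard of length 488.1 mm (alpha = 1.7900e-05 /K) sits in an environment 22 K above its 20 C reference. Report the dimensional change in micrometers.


dL = L * alpha * dT
= 488.1 * 1.7900e-05 * 22
= 0.1922138 mm
dL_um = 0.1922138 * 1000 = 192.2138 um

192.2138


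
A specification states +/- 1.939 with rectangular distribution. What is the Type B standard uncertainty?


u_B = half_width / sqrt(3)
u_B = 1.939 / 1.7320508
u_B = 1.1195

1.1195


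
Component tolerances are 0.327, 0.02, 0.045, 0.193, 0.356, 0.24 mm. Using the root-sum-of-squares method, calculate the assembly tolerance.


RSS = sqrt(0.327^2 + 0.02^2 + 0.045^2 + 0.193^2 + 0.356^2 + 0.24^2)
= sqrt(0.330939)
= 0.5753

0.5753


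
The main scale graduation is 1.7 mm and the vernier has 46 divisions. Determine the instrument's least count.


LC = MSD / n_div
= 1.7 / 46
= 0.0370

0.0370


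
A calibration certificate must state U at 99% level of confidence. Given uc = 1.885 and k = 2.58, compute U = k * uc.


U = k * uc
U = 2.58 * 1.885
U = 4.8633

4.8633


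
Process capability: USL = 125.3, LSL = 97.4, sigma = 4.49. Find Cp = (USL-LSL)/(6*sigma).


Cp = (USL - LSL) / (6 * sigma)
= (125.3 - 97.4) / (6 * 4.49)
= 27.9000 / 26.9400
= 1.0356

1.0356


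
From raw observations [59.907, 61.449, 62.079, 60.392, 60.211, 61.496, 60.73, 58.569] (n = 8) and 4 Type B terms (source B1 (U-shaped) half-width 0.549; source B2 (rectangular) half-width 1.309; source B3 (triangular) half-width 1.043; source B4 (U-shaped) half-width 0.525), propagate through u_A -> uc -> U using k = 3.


mean = (59.907 + 61.449 + 62.079 + 60.392 + 60.211 + 61.496 + 60.73 + 58.569) / 8 = 60.604125
s = sqrt(sum((x - mean)^2)/(n-1)) = 1.103735
u_A = s / sqrt(n) = 1.103735 / sqrt(8) = 0.39022925
u_B1 = 0.549 / sqrt(2) = 0.38820162
u_B2 = 1.309 / sqrt(3) = 0.7557515
u_B3 = 1.043 / sqrt(6) = 0.42580297
u_B4 = 0.525 / sqrt(2) = 0.37123106
uc = sqrt(0.39022925^2 + 0.38820162^2 + 0.7557515^2 + 0.42580297^2 + 0.37123106^2) = 1.0923646
U = k * uc = 3 * 1.0923646
U = 3.2771

3.2771


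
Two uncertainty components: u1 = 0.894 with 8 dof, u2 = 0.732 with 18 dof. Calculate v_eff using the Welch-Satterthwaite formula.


uc = sqrt(u1^2 + u2^2) = sqrt(0.894^2 + 0.732^2) = 1.155448
v_eff = uc^4 / (u1^4/v1 + u2^4/v2)
= 1.155448^4 / (0.894^4/8 + 0.732^4/18)
= 1.7823854 / 0.095797682
v_eff = 18.6057

18.6057


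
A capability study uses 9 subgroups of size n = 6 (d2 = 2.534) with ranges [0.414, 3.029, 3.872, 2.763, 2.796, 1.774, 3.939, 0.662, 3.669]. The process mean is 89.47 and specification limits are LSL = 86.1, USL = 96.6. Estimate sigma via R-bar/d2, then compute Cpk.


R_bar = (0.414 + 3.029 + 3.872 + 2.763 + 2.796 + 1.774 + 3.939 + 0.662 + 3.669) / 9 = 2.5464444
sigma = R_bar / d2 = 2.5464444 / 2.534 = 1.004911
Cp = (USL - LSL)/(6*sigma) = (96.6 - 86.1)/(6*1.004911) = 1.7414
Cpu = (96.6 - 89.47)/(3*1.004911) = 2.3651
Cpl = (89.47 - 86.1)/(3*1.004911) = 1.1178
Cpk = min(Cpu, Cpl) = 1.1178

1.1178


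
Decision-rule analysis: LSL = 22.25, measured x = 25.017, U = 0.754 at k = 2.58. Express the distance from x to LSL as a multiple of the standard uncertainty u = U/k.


u = U / k = 0.754 / 2.58 = 0.29224806
margin = |LSL - x| = |22.25 - 25.017| = 2.767
z = margin / u = 2.767 / 0.29224806
z = 9.4680

9.4680


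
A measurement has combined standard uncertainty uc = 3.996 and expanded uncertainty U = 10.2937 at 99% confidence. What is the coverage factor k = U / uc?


k = U / uc
k = 10.2937 / 3.996
k = 2.576

2.576


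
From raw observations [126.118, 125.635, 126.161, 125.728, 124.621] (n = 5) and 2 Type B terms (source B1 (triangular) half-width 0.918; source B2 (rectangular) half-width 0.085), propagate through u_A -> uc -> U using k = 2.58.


mean = (126.118 + 125.635 + 126.161 + 125.728 + 124.621) / 5 = 125.6526
s = sqrt(sum((x - mean)^2)/(n-1)) = 0.62154268
u_A = s / sqrt(n) = 0.62154268 / sqrt(5) = 0.27796234
u_B1 = 0.918 / sqrt(6) = 0.37477193
u_B2 = 0.085 / sqrt(3) = 0.049074773
uc = sqrt(0.27796234^2 + 0.37477193^2 + 0.049074773^2) = 0.46917523
U = k * uc = 2.58 * 0.46917523
U = 1.2105

1.2105


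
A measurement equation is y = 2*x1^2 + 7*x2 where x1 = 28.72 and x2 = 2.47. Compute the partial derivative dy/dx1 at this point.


y = 2*x1^2 + 7*x2
dy/dx1 = 2*2*x1
Evaluate at x1 = 28.72: c1 = 4 * 28.72
c1 = 114.8800

114.8800


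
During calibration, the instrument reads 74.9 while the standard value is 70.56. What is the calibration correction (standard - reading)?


Correction = standard - reading
= 70.56 - 74.9
= -4.3400

-4.3400


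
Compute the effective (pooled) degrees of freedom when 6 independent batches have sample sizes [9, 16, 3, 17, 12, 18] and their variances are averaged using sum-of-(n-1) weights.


nu = sum_i (n_i - 1)
nu = ((9 - 1) + (16 - 1) + (3 - 1) + (17 - 1) + (12 - 1) + (18 - 1))
nu = 8 + 15 + 2 + 16 + 11 + 17
nu = 69

69


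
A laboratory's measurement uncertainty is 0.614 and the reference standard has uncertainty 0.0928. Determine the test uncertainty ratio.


TUR = u_lab / u_ref
= 0.614 / 0.0928
= 6.6164

6.6164


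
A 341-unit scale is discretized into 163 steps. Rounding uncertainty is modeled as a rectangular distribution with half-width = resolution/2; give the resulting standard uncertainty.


resolution = range / divisions
resolution = 341 / 163 = 2.0920245
u_res = resolution / (2*sqrt(3))
u_res = 2.0920245 / 3.4641016
u_res = 0.6039

0.6039


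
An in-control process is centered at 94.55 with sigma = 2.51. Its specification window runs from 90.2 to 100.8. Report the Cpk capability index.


Cpu = (USL - mean) / (3*sigma) = (100.8 - 94.55) / (3*2.51) = 0.8300
Cpl = (mean - LSL) / (3*sigma) = (94.55 - 90.2) / (3*2.51) = 0.5777
Cpk = min(Cpu, Cpl) = 0.5777

0.5777


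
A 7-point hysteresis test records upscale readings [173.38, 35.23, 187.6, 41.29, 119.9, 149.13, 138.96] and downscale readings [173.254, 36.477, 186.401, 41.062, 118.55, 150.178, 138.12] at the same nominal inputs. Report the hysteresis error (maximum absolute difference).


|173.38 - 173.254| = 0.1260
|35.23 - 36.477| = 1.2470
|187.6 - 186.401| = 1.1990
|41.29 - 41.062| = 0.2280
|119.9 - 118.55| = 1.3500
|149.13 - 150.178| = 1.0480
|138.96 - 138.12| = 0.8400
hysteresis = max(diffs) = 1.3500

1.3500


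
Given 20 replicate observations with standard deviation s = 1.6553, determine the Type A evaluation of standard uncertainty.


u_A = s / sqrt(n)
u_A = 1.6553 / sqrt(20)
u_A = 1.6553 / 4.472136
u_A = 0.3701

0.3701


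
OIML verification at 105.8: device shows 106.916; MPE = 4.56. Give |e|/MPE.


e = indication - reference = 106.916 - 105.8 = 1.1160
|e| = 1.1160
ratio = |e| / MPE = 1.1160 / 4.56
ratio = 0.2447

0.2447


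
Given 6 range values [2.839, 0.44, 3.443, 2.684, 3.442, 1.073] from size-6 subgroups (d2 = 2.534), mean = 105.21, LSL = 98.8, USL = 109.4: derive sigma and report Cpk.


R_bar = (2.839 + 0.44 + 3.443 + 2.684 + 3.442 + 1.073) / 6 = 2.3201667
sigma = R_bar / d2 = 2.3201667 / 2.534 = 0.91561433
Cp = (USL - LSL)/(6*sigma) = (109.4 - 98.8)/(6*0.91561433) = 1.9295
Cpu = (109.4 - 105.21)/(3*0.91561433) = 1.5254
Cpl = (105.21 - 98.8)/(3*0.91561433) = 2.3336
Cpk = min(Cpu, Cpl) = 1.5254

1.5254


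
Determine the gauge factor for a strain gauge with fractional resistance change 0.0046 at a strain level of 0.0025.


GF = (dR/R) / epsilon
= 0.0046 / 0.0025
= 1.8400

1.8400


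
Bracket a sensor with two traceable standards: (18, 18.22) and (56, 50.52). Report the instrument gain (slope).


slope = (y2 - y1) / (x2 - x1)
= (50.52 - 18.22) / (56 - 18)
= 32.3000 / 38
= 0.8500

0.8500


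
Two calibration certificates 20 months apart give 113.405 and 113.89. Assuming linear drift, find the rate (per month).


rate = (v2 - v1) / months
= (113.89 - 113.405) / 20
= 0.4850 / 20
= 0.0242

0.0242


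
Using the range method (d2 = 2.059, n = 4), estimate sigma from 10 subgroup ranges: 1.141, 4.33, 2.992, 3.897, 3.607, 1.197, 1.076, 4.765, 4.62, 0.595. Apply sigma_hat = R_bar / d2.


R_bar = (1.141 + 4.33 + 2.992 + 3.897 + 3.607 + 1.197 + 1.076 + 4.765 + 4.62 + 0.595) / 10
R_bar = 28.22 / 10 = 2.822
sigma_hat = R_bar / d2 = 2.822 / 2.059 = 1.3706

1.3706


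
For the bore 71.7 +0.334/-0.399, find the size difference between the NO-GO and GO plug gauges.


GO = nominal - lower_tol (smallest hole = maximum material condition)
GO = 71.7 - 0.399 = 71.301
NO-GO = nominal + upper_tol (largest hole = least material condition)
NO-GO = 71.7 + 0.334 = 72.034
spread = NO-GO - GO = 72.034 - 71.301 = 0.7330

0.7330


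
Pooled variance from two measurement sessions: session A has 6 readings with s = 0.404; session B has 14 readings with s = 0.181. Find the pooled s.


s_p = sqrt(((n1-1)*s1^2 + (n2-1)*s2^2) / (n1+n2-2))
numerator = (6-1)*0.404^2 + (14-1)*0.181^2 = 0.81608 + 0.425893 = 1.241973
denominator = 6 + 14 - 2 = 18
s_p^2 = 1.241973 / 18 = 0.0689985
s_p = sqrt(0.0689985) = 0.2627

0.2627


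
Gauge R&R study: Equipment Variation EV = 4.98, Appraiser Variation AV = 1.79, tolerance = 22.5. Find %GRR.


GRR = sqrt(EV^2 + AV^2) = sqrt(4.98^2 + 1.79^2) = 5.2919278
%GRR = GRR / tol * 100 = 5.2919278 / 22.5 * 100
%GRR = 23.5197

23.5197


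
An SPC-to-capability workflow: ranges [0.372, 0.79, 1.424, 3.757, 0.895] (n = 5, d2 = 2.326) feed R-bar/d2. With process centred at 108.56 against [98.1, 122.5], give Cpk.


R_bar = (0.372 + 0.79 + 1.424 + 3.757 + 0.895) / 5 = 1.4476
sigma = R_bar / d2 = 1.4476 / 2.326 = 0.62235598
Cp = (USL - LSL)/(6*sigma) = (122.5 - 98.1)/(6*0.62235598) = 6.5343
Cpu = (122.5 - 108.56)/(3*0.62235598) = 7.4663
Cpl = (108.56 - 98.1)/(3*0.62235598) = 5.6024
Cpk = min(Cpu, Cpl) = 5.6024

5.6024


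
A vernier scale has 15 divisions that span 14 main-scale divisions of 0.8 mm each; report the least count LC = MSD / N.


LC = MSD / n_div
= 0.8 / 15
= 0.0533

0.0533


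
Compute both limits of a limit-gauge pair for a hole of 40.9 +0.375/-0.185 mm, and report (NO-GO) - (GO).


GO = nominal - lower_tol (smallest hole = maximum material condition)
GO = 40.9 - 0.185 = 40.715
NO-GO = nominal + upper_tol (largest hole = least material condition)
NO-GO = 40.9 + 0.375 = 41.275
spread = NO-GO - GO = 41.275 - 40.715 = 0.5600

0.5600


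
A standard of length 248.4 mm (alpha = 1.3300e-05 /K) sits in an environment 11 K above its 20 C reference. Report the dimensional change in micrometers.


dL = L * alpha * dT
= 248.4 * 1.3300e-05 * 11
= 0.0363409 mm
dL_um = 0.0363409 * 1000 = 36.3409 um

36.3409


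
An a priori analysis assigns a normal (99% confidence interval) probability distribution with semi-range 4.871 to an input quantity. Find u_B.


u_B = half_width / 2.576
u_B = 4.871 / 2.576
u_B = 1.8909

1.8909


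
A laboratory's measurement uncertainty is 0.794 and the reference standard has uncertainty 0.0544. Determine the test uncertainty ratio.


TUR = u_lab / u_ref
= 0.794 / 0.0544
= 14.5956

14.5956


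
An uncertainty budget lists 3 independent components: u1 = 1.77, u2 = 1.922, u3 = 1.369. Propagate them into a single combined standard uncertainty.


uc = sqrt(1.77^2 + 1.922^2 + 1.369^2)
uc = sqrt(8.701145)
uc = 2.9498

2.9498


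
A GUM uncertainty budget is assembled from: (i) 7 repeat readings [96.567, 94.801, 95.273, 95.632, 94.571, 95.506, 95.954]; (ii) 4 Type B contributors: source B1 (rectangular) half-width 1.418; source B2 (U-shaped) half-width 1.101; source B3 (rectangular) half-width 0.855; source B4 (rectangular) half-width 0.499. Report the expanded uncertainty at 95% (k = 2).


mean = (96.567 + 94.801 + 95.273 + 95.632 + 94.571 + 95.506 + 95.954) / 7 = 95.472
s = sqrt(sum((x - mean)^2)/(n-1)) = 0.67820203
u_A = s / sqrt(n) = 0.67820203 / sqrt(7) = 0.25633627
u_B1 = 1.418 / sqrt(3) = 0.81868268
u_B2 = 1.101 / sqrt(2) = 0.77852457
u_B3 = 0.855 / sqrt(3) = 0.49363448
u_B4 = 0.499 / sqrt(3) = 0.28809778
uc = sqrt(0.25633627^2 + 0.81868268^2 + 0.77852457^2 + 0.49363448^2 + 0.28809778^2) = 1.2917916
U = k * uc = 2 * 1.2917916
U = 2.5836

2.5836


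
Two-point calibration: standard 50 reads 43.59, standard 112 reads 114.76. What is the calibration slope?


slope = (y2 - y1) / (x2 - x1)
= (114.76 - 43.59) / (112 - 50)
= 71.1700 / 62
= 1.1479

1.1479


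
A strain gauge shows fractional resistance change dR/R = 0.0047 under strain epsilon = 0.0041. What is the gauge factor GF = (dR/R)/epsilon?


GF = (dR/R) / epsilon
= 0.0047 / 0.0041
= 1.1463

1.1463


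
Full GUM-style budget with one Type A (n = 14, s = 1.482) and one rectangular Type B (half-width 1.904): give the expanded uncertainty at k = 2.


u_A = s / sqrt(n) = 1.482 / sqrt(14) = 0.39608116
u_B = half_width / sqrt(3) = 1.904 / sqrt(3) = 1.0992749
uc = sqrt(u_A^2 + u_B^2) = sqrt(0.39608116^2 + 1.0992749^2) = 1.1684544
U = k * uc = 2 * 1.1684544
U = 2.3369

2.3369


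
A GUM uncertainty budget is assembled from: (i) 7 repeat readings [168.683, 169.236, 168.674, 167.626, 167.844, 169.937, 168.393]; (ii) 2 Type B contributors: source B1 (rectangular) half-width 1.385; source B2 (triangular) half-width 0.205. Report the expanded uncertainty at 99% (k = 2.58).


mean = (168.683 + 169.236 + 168.674 + 167.626 + 167.844 + 169.937 + 168.393) / 7 = 168.6275714
s = sqrt(sum((x - mean)^2)/(n-1)) = 0.79185118
u_A = s / sqrt(n) = 0.79185118 / sqrt(7) = 0.29929161
u_B1 = 1.385 / sqrt(3) = 0.79963012
u_B2 = 0.205 / sqrt(6) = 0.0836909
uc = sqrt(0.29929161^2 + 0.79963012^2 + 0.0836909^2) = 0.85789741
U = k * uc = 2.58 * 0.85789741
U = 2.2134

2.2134
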